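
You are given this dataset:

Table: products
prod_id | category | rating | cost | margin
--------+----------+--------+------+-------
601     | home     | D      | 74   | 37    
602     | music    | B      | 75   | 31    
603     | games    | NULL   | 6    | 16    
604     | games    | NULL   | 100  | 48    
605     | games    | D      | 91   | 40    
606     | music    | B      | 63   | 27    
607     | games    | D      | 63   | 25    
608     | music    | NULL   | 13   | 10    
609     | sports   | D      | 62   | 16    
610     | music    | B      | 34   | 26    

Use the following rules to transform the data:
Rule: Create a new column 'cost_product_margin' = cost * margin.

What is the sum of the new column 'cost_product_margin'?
18881

Step 1: For each record, compute cost * margin
Example calculations:
  74 * 37 = 2738
  75 * 31 = 2325
  6 * 16 = 96
  ...
Step 2: Sum all derived values
Step 3: Total = 18881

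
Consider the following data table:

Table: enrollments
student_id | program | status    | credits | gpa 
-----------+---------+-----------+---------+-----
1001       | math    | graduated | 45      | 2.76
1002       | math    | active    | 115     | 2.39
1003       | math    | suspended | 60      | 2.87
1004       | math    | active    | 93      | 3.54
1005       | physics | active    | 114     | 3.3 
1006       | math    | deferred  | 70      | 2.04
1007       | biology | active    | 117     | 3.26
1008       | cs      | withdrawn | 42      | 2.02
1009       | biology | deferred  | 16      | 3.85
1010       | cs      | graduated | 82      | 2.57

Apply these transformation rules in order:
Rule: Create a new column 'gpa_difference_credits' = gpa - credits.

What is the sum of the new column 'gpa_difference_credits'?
-725.4

Step 1: For each record, compute gpa - credits
Example calculations:
  2.76 - 45 = -42.24
  2.39 - 115 = -112.61
  2.87 - 60 = -57.13
  ...
Step 2: Sum all derived values
Step 3: Total = -725.4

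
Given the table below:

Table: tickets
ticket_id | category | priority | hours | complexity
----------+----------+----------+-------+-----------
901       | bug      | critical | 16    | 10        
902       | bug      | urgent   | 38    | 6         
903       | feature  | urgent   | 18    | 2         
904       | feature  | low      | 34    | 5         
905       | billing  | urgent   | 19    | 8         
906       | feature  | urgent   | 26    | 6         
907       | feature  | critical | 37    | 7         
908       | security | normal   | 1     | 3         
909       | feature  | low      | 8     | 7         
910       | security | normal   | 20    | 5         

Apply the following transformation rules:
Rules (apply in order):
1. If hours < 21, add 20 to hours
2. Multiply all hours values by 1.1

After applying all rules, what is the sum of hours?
370.7

Step 1: Apply Rule 1 - Add 20 to records with hours < 21
  - 6 records affected: 82 + (6 × 20) = 202
  - Unaffected records: 135
  - Sum after Rule 1: 337
Step 2: Apply Rule 2 - Multiply all by 1.1
  - 337 × 1.1 = 370.7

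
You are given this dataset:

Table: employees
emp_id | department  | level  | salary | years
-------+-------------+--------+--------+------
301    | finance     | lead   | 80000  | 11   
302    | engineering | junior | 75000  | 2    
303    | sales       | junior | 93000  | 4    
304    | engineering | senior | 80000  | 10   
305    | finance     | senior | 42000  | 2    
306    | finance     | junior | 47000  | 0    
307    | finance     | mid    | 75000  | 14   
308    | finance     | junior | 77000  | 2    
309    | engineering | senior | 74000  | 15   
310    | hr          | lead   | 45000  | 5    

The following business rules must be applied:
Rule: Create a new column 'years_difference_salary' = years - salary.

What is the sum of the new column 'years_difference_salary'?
-687935

Step 1: For each record, compute years - salary
Example calculations:
  11 - 80000 = -79989
  2 - 75000 = -74998
  4 - 93000 = -92996
  ...
Step 2: Sum all derived values
Step 3: Total = -687935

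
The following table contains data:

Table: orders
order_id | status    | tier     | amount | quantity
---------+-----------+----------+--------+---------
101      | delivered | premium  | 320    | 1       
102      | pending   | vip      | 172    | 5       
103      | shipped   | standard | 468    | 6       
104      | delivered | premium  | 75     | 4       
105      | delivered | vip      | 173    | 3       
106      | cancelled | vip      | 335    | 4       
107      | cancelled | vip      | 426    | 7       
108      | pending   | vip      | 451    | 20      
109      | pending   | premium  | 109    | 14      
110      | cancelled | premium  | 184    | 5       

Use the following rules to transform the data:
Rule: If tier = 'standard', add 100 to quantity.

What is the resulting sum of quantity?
169

Step 1: Count records where tier = 'standard': 1
Step 2: Total bonus added: 1 × 100 = 100
Step 3: Original sum of quantity: 69
Step 4: Final sum = 69 + 100 = 169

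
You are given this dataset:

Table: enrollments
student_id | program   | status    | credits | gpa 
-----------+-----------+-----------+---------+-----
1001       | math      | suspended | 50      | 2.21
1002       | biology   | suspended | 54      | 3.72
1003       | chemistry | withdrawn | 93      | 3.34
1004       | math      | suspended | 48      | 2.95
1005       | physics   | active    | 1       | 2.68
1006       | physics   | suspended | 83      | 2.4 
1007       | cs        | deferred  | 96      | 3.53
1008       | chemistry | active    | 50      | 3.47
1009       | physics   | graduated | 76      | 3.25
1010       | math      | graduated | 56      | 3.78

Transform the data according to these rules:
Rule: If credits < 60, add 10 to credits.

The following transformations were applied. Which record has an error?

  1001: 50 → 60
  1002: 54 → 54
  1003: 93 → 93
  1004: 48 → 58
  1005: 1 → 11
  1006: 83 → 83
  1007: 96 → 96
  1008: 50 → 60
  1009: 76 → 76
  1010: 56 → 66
Record 1002 has an error. The correct transformed value should be 64, not 54.

Step 1: Check each record against the rule
Step 2: Record 1002 has credits = 54
Step 3: Since 54 < 60, the bonus should have been applied
Step 4: Correct value = 64, but claimed value = 54
Conclusion: Record 1002 has the error.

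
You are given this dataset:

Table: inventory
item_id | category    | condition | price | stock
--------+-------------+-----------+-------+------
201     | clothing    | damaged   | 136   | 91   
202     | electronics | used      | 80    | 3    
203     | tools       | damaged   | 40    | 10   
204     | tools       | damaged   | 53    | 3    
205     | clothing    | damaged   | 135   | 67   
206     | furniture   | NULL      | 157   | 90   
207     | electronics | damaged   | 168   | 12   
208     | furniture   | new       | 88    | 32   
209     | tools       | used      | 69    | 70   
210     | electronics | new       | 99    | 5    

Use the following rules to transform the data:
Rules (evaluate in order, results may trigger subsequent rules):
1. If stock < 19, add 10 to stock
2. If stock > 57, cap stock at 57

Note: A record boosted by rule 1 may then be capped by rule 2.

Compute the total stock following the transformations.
343

Step 1: Apply rule 1 to records with stock < 19
  - 5 records get bonus of 10
  - Of these, 0 records then exceed 57 and get capped
Step 2: Apply rule 2 to records with stock > 57
  - 4 records (original) are capped
Step 3: Calculate final sum = 343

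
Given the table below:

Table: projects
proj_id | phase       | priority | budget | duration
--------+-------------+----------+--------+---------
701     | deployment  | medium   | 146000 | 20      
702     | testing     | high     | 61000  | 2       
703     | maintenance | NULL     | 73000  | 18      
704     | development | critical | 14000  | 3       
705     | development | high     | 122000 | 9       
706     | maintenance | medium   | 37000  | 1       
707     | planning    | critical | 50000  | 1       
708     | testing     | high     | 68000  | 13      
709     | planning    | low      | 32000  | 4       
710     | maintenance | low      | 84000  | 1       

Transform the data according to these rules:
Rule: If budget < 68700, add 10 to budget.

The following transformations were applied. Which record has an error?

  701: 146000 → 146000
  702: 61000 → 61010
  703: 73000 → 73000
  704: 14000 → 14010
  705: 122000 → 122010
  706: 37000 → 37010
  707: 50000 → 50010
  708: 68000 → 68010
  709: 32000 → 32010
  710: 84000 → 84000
Record 705 has an error. The correct transformed value should be 122000, not 122010.

Step 1: Check each record against the rule
Step 2: Record 705 has budget = 122000
Step 3: Since 122000 >= 68700, the bonus should not have been applied
Step 4: Correct value = 122000, but claimed value = 122010
Conclusion: Record 705 has the error.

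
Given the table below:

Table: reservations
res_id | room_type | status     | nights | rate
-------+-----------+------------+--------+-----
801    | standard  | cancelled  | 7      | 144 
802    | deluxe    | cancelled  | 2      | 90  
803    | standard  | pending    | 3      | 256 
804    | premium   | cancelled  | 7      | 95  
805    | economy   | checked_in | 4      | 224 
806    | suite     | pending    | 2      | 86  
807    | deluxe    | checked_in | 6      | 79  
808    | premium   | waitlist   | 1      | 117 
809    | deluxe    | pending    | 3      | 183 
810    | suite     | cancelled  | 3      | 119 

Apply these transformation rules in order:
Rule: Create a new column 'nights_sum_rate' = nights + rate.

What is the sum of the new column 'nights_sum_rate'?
1431

Step 1: For each record, compute nights + rate
Example calculations:
  7 + 144 = 151
  2 + 90 = 92
  3 + 256 = 259
  ...
Step 2: Sum all derived values
Step 3: Total = 1431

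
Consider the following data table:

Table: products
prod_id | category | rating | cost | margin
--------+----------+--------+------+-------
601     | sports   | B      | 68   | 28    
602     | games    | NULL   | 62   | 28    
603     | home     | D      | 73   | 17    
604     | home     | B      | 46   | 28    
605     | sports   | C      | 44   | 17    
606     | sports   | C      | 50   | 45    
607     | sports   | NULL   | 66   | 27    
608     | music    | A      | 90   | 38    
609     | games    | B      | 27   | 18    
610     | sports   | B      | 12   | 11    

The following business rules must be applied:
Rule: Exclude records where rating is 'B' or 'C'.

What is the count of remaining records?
4

Step 1: Count records to exclude
  - 4 (B) + 2 (C) = 6 records
Step 2: Total records: 10
Step 3: Remaining = 10 - 6 = 4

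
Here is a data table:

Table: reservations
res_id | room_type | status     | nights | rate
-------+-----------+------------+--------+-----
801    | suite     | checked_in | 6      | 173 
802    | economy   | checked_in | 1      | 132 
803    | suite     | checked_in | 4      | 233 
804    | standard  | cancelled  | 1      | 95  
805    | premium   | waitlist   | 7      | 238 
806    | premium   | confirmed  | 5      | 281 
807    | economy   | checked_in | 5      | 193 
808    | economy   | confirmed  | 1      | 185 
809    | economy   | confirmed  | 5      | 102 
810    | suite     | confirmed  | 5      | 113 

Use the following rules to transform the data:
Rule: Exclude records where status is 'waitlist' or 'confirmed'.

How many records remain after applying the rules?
5

Step 1: Count records to exclude
  - 1 (waitlist) + 4 (confirmed) = 5 records
Step 2: Total records: 10
Step 3: Remaining = 10 - 5 = 5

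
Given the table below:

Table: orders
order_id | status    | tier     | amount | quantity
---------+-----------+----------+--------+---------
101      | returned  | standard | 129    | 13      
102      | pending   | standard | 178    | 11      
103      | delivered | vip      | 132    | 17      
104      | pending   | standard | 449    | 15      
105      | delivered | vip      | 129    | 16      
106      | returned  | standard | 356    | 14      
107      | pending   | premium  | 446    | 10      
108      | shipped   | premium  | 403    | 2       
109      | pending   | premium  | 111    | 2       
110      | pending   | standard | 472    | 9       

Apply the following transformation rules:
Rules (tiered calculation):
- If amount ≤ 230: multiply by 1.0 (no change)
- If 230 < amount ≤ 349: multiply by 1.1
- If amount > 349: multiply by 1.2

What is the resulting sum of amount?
3230.2

Step 1: Tier 1 (amount ≤ 230): 5 records, sum = 679 × 1.0 = 679.0
Step 2: Tier 2 (230 < amount ≤ 349): 0 records, sum = 0 × 1.1 = 0.0
Step 3: Tier 3 (amount > 349): 5 records, sum = 2126 × 1.2 = 2551.2
Step 4: Final sum = 679.0 + 0.0 + 2551.2 = 3230.2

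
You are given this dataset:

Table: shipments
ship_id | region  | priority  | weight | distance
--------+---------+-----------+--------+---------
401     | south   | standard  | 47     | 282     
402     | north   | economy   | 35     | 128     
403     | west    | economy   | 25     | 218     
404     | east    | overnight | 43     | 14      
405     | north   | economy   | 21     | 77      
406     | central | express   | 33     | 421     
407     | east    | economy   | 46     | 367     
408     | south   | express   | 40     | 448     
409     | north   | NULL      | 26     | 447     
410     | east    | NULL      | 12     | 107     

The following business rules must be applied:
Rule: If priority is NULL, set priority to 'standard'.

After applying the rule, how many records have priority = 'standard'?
3

Step 1: Count records where priority IS NULL
Step 2: Found 2 records with NULL priority
Step 3: These records will have priority set to 'standard'
Step 4: Records already having priority = 'standard': 1
Step 5: Answer: 2 + 1 = 3 records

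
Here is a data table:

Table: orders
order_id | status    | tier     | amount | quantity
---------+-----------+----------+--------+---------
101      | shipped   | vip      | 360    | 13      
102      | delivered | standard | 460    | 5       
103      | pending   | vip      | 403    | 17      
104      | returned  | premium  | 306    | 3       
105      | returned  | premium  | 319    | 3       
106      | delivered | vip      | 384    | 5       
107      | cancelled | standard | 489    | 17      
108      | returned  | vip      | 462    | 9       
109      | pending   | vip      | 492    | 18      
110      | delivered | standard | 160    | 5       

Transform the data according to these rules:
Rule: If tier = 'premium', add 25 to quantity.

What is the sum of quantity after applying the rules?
145

Step 1: Count records where tier = 'premium': 2
Step 2: Total bonus added: 2 × 25 = 50
Step 3: Original sum of quantity: 95
Step 4: Final sum = 95 + 50 = 145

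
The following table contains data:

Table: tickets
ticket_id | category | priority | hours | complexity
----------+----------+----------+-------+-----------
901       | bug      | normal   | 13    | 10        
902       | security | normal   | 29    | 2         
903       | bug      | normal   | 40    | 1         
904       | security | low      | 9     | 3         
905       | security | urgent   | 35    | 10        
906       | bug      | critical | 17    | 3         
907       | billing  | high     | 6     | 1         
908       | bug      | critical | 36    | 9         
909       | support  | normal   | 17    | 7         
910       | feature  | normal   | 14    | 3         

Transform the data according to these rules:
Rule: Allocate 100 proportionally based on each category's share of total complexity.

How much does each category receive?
billing: 2.04, bug: 46.94, feature: 6.12, security: 30.61, support: 14.29

Step 1: Calculate total complexity = 49
Step 2: Calculate each category's proportion:
  billing: 1/49 = 2.04% → 2.04
  bug: 23/49 = 46.94% → 46.94
  feature: 3/49 = 6.12% → 6.12
  security: 15/49 = 30.61% → 30.61
  support: 7/49 = 14.29% → 14.29
Step 3: Verify: sum of allocations ≈ 100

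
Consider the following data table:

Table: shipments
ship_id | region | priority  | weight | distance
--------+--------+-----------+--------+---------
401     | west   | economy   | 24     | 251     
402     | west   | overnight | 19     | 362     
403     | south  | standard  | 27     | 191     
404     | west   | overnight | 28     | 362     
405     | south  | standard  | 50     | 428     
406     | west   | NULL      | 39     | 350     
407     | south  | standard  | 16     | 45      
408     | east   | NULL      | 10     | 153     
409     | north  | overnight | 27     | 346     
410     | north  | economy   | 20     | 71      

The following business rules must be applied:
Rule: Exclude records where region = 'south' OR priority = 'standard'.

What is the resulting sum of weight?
167

Step 1: Find records where region = 'south' OR priority = 'standard'
Step 2: 3 records match, summing to 93
Step 3: Original sum: 260
Step 4: Remaining sum = 260 - 93 = 167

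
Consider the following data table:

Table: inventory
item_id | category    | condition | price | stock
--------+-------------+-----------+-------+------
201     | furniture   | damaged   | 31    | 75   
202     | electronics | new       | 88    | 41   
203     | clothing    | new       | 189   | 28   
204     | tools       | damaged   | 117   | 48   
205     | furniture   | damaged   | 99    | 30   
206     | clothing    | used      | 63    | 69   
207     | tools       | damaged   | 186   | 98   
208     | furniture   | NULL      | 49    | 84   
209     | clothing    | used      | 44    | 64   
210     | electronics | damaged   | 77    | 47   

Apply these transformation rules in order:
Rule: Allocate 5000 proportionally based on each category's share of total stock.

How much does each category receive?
clothing: 1378.42, electronics: 753.42, furniture: 1618.15, tools: 1250.0

Step 1: Calculate total stock = 584
Step 2: Calculate each category's proportion:
  clothing: 161/584 = 27.57% → 1378.42
  electronics: 88/584 = 15.07% → 753.42
  furniture: 189/584 = 32.36% → 1618.15
  tools: 146/584 = 25.00% → 1250.0
Step 3: Verify: sum of allocations ≈ 5000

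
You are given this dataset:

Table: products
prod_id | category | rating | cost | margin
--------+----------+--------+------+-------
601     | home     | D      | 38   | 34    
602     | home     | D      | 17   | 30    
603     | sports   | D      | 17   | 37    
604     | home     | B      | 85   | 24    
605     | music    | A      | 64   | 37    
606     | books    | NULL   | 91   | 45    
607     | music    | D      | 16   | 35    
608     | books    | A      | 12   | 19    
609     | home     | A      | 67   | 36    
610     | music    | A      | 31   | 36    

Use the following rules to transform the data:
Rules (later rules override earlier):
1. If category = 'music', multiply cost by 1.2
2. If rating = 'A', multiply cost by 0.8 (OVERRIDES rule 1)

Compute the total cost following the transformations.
406.4

Step 1: Rule 2 takes priority for records with rating = 'A'
  - 4 records: 174 × 0.8 = 139.2
Step 2: Rule 1 applies to remaining records with category = 'music'
  - 1 records: 16 × 1.2 = 19.2
Step 3: Other records unchanged: 248
Step 4: Final sum = 139.2 + 19.2 + 248 = 406.4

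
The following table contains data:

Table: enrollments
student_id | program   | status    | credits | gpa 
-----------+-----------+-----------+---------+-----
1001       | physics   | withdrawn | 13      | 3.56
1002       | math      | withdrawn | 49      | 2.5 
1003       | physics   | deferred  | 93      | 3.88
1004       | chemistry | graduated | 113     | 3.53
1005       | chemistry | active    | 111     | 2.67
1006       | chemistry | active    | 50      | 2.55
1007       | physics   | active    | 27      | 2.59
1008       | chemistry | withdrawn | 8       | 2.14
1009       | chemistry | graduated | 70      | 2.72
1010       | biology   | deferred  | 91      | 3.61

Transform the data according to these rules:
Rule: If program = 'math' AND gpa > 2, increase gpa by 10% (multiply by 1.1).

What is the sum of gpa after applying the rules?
30.0

Step 1: Find records where program = 'math' AND gpa > 2
Step 2: 1 records match, summing to 2.5
Step 3: After multiplier: 2.5 × 1.1 = 2.75
Step 4: Unaffected records sum: 27.25
Step 5: Final sum = 2.75 + 27.25 = 30.0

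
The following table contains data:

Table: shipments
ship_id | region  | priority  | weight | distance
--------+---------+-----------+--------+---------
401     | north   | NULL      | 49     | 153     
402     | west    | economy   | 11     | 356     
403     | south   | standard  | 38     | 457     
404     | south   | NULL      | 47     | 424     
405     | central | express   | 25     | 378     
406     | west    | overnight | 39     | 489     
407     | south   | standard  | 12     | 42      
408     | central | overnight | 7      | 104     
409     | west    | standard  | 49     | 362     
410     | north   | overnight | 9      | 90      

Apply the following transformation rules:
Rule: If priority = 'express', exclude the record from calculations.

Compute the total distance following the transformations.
2477

Step 1: Identify records where priority = 'express'
Step 2: The excluded records sum to 378
Step 3: Original total distance = 2855
Step 4: Remaining total = 2855 - 378 = 2477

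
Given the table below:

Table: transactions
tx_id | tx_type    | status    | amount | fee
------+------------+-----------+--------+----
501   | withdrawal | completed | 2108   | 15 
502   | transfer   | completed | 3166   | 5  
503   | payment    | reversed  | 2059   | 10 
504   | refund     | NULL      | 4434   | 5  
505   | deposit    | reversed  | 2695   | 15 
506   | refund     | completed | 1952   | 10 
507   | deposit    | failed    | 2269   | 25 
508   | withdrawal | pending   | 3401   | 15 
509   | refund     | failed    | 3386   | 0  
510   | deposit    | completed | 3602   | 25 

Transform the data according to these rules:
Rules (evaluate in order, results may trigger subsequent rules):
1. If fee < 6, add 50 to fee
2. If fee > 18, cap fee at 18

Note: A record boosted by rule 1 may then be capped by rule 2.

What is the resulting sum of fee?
155

Step 1: Apply rule 1 to records with fee < 6
  - 3 records get bonus of 50
  - Of these, 3 records then exceed 18 and get capped
Step 2: Apply rule 2 to records with fee > 18
  - 2 records (original) are capped
Step 3: Calculate final sum = 155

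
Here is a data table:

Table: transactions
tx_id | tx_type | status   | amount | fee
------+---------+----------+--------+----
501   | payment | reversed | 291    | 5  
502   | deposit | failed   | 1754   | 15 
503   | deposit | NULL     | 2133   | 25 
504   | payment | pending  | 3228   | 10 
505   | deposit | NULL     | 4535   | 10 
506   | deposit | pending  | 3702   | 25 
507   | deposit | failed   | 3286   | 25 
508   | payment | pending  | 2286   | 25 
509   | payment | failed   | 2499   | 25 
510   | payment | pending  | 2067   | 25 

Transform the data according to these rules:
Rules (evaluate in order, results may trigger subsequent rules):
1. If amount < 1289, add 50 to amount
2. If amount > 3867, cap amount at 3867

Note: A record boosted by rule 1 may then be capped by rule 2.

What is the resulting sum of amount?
25163

Step 1: Apply rule 1 to records with amount < 1289
  - 1 records get bonus of 50
  - Of these, 0 records then exceed 3867 and get capped
Step 2: Apply rule 2 to records with amount > 3867
  - 1 records (original) are capped
Step 3: Calculate final sum = 25163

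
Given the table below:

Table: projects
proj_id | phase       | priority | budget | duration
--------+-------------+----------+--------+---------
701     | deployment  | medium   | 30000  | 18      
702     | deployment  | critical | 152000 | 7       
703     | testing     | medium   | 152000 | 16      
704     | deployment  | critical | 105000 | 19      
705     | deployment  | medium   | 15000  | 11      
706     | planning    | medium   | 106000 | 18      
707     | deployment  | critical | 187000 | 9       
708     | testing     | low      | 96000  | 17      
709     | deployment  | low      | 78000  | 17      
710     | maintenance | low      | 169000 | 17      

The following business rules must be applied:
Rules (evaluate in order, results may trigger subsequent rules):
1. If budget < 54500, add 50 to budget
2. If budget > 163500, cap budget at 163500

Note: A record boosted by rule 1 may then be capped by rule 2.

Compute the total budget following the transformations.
1061100

Step 1: Apply rule 1 to records with budget < 54500
  - 2 records get bonus of 50
  - Of these, 0 records then exceed 163500 and get capped
Step 2: Apply rule 2 to records with budget > 163500
  - 2 records (original) are capped
Step 3: Calculate final sum = 1061100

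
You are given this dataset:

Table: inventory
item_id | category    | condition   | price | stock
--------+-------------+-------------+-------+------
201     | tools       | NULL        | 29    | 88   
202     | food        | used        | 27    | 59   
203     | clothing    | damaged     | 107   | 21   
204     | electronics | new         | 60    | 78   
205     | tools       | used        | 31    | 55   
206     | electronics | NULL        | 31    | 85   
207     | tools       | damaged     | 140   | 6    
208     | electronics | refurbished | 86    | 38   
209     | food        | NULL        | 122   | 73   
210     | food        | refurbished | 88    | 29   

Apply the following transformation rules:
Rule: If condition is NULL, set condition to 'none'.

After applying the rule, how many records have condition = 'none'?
3

Step 1: Count records where condition IS NULL
Step 2: Found 3 records with NULL condition
Step 3: These records will have condition set to 'none'
Step 4: Records already having condition = 'none': 0
Step 5: Answer: 3 + 0 = 3 records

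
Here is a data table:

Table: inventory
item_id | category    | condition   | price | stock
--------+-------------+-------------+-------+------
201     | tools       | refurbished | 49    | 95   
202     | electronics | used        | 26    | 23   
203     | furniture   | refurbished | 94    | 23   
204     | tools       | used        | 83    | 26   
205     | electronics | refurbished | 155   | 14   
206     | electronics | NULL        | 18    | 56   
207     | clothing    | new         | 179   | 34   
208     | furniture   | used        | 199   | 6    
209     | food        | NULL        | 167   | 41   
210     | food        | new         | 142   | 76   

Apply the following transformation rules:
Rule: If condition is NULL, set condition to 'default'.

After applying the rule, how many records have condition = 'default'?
2

Step 1: Count records where condition IS NULL
Step 2: Found 2 records with NULL condition
Step 3: These records will have condition set to 'default'
Step 4: Records already having condition = 'default': 0
Step 5: Answer: 2 + 0 = 2 records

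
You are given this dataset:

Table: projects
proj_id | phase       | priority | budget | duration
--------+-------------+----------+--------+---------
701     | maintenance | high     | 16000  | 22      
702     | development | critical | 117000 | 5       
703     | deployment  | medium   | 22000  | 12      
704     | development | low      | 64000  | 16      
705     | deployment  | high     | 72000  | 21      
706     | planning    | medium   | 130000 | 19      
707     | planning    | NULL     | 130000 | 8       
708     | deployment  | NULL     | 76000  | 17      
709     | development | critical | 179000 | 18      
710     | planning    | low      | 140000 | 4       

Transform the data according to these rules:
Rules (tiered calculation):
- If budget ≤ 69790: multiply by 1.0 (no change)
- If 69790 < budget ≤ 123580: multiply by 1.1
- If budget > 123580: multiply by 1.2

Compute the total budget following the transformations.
1088300.0

Step 1: Tier 1 (budget ≤ 69790): 3 records, sum = 102000 × 1.0 = 102000.0
Step 2: Tier 2 (69790 < budget ≤ 123580): 3 records, sum = 265000 × 1.1 = 291500.0
Step 3: Tier 3 (budget > 123580): 4 records, sum = 579000 × 1.2 = 694800.0
Step 4: Final sum = 102000.0 + 291500.0 + 694800.0 = 1088300.0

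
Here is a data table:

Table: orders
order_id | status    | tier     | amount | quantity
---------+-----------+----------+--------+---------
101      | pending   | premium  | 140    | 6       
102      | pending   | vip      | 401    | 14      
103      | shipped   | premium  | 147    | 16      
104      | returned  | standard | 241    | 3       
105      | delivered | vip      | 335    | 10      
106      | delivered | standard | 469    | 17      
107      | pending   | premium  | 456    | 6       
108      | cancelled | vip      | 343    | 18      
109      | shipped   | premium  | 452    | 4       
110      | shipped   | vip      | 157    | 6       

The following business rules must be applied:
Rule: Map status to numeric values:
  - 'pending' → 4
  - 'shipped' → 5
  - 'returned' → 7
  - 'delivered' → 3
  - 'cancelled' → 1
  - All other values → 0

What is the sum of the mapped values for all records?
41

Step 1: Apply mapping to each record
Step 2: Count by status:
  'pending': 3 records × 4 = 12
  'shipped': 3 records × 5 = 15
  'returned': 1 records × 7 = 7
  'delivered': 2 records × 3 = 6
  'cancelled': 1 records × 1 = 1
Step 3: Sum all mapped values = 41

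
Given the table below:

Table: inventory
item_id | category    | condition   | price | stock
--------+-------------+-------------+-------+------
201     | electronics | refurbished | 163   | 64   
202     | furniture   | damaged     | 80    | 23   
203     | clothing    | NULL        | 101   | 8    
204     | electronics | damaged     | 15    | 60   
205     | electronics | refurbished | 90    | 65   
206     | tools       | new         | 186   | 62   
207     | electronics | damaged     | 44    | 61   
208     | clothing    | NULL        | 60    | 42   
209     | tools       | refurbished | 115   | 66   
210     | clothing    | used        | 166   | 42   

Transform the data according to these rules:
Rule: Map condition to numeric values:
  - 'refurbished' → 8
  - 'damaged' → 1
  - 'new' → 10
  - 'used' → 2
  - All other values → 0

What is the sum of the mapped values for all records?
39

Step 1: Apply mapping to each record
Step 2: Count by status:
  'refurbished': 3 records × 8 = 24
  'damaged': 3 records × 1 = 3
  'new': 1 records × 10 = 10
  'used': 1 records × 2 = 2
Step 3: Sum all mapped values = 39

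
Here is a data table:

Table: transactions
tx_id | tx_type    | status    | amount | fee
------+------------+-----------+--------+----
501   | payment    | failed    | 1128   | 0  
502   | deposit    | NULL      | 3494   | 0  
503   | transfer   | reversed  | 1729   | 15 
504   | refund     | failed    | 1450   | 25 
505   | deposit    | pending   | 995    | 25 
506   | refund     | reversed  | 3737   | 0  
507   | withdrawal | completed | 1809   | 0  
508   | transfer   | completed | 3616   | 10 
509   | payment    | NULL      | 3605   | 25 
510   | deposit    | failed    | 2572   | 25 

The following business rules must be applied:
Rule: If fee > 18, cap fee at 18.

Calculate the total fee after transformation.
97

Step 1: 4 records have fee > 18
Step 2: These records originally summed to 100
Step 3: After capping: 4 × 18 = 72
Step 4: Unaffected records sum: 25
Step 5: Final sum = 72 + 25 = 97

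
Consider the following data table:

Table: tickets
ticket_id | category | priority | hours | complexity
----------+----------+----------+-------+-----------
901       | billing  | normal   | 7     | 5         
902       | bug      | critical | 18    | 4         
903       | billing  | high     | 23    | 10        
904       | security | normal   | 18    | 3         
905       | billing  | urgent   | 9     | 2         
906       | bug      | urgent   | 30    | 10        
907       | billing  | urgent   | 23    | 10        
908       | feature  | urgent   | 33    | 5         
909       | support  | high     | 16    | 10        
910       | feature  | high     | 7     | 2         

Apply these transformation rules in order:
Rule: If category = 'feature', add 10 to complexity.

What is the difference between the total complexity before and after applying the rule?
20

Step 1: Original sum of complexity = 61
Step 2: 2 records have category = 'feature'
Step 3: Each affected record changes by 10
Step 4: Total change = 2 × 10 = 20
Step 5: New sum = 61 + 20 = 81
Step 6: Difference = |81 - 61| = 20
        (Sum increased by 20)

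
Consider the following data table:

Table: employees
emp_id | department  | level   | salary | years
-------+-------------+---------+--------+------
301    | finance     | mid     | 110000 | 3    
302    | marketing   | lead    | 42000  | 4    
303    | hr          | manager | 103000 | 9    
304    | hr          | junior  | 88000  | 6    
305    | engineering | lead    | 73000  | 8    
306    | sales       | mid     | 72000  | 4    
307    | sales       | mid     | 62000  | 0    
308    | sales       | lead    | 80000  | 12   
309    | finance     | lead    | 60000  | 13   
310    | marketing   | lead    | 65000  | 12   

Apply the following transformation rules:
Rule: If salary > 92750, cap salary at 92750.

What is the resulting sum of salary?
727500

Step 1: 2 records have salary > 92750
Step 2: These records originally summed to 213000
Step 3: After capping: 2 × 92750 = 185500
Step 4: Unaffected records sum: 542000
Step 5: Final sum = 185500 + 542000 = 727500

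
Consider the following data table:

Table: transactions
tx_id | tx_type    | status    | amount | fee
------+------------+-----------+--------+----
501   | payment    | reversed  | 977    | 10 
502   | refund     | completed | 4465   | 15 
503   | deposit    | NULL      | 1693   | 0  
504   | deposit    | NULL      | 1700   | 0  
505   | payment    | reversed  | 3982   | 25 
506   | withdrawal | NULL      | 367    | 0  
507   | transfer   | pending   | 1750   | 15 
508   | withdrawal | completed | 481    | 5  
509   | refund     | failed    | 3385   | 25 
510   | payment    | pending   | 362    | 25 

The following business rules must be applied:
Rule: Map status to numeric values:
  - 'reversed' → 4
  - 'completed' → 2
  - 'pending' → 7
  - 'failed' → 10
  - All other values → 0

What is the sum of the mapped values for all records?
36

Step 1: Apply mapping to each record
Step 2: Count by status:
  'reversed': 2 records × 4 = 8
  'completed': 2 records × 2 = 4
  'pending': 2 records × 7 = 14
  'failed': 1 records × 10 = 10
Step 3: Sum all mapped values = 36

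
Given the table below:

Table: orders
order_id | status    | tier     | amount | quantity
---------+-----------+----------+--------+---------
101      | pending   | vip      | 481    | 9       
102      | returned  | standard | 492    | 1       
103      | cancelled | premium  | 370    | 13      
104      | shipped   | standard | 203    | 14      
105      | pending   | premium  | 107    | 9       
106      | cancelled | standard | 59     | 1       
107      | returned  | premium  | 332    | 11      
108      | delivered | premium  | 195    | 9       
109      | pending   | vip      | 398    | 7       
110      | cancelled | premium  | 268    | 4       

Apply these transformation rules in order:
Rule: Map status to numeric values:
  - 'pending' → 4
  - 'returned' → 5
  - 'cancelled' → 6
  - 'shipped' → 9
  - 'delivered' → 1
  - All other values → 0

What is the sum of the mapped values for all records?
50

Step 1: Apply mapping to each record
Step 2: Count by status:
  'pending': 3 records × 4 = 12
  'returned': 2 records × 5 = 10
  'cancelled': 3 records × 6 = 18
  'shipped': 1 records × 9 = 9
  'delivered': 1 records × 1 = 1
Step 3: Sum all mapped values = 50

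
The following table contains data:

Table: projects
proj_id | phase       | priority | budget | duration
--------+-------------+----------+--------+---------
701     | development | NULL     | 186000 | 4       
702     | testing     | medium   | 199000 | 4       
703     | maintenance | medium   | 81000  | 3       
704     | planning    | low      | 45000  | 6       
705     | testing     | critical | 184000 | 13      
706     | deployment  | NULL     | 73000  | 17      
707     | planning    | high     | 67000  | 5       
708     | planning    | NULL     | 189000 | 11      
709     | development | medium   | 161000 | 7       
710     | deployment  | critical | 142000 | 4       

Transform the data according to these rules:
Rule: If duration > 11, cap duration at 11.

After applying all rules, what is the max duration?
11

Step 1: Original maximum duration = 17
Step 2: Apply cap at 11
Step 3: 2 records had duration > 11 and were capped
Step 4: Maximum after transformation = 11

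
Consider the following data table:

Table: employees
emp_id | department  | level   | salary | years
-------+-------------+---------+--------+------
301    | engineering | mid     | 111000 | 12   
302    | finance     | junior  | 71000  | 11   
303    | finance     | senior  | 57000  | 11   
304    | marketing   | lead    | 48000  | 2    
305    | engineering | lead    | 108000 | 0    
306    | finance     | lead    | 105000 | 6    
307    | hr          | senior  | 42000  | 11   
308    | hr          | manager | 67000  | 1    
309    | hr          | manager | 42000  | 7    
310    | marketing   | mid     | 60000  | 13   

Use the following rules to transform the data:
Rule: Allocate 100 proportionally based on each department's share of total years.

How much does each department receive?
engineering: 16.22, finance: 37.84, hr: 25.68, marketing: 20.27

Step 1: Calculate total years = 74
Step 2: Calculate each department's proportion:
  engineering: 12/74 = 16.22% → 16.22
  finance: 28/74 = 37.84% → 37.84
  hr: 19/74 = 25.68% → 25.68
  marketing: 15/74 = 20.27% → 20.27
Step 3: Verify: sum of allocations ≈ 100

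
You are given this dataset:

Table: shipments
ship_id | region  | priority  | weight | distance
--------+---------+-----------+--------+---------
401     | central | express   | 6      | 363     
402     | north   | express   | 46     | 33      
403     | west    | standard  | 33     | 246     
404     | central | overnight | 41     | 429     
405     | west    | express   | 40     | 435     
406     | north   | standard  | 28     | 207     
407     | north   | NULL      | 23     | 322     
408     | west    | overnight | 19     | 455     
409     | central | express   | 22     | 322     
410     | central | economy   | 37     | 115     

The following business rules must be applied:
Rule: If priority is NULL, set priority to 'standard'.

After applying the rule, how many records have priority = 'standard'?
3

Step 1: Count records where priority IS NULL
Step 2: Found 1 records with NULL priority
Step 3: These records will have priority set to 'standard'
Step 4: Records already having priority = 'standard': 2
Step 5: Answer: 1 + 2 = 3 records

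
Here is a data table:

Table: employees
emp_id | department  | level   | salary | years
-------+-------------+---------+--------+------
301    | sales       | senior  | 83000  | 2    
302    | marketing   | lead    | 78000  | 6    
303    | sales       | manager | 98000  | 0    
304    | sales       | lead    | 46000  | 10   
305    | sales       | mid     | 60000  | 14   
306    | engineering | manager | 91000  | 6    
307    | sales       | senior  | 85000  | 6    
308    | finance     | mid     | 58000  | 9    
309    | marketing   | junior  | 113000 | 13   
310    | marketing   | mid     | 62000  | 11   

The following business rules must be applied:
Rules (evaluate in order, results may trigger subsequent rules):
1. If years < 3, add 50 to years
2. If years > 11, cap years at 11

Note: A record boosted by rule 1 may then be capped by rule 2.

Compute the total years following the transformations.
92

Step 1: Apply rule 1 to records with years < 3
  - 2 records get bonus of 50
  - Of these, 2 records then exceed 11 and get capped
Step 2: Apply rule 2 to records with years > 11
  - 2 records (original) are capped
Step 3: Calculate final sum = 92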